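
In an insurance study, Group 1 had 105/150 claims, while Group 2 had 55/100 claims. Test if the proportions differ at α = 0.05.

p̂₁ = 0.7, p̂₂ = 0.55, pooled p̂ = 0.64. z = 2.421. Critical: ±1.96. Reject H₀.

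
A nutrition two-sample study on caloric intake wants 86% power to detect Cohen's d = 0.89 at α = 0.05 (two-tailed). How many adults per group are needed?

z_{α/2} = 1.96, z_β = Φ⁻¹(0.86) = 1.08. For large effect (d = 0.89): n per group = 2(z_{α/2} + z_β)²/d² = 2(1.96 + 1.08)²/0.89² = 23.3 → 24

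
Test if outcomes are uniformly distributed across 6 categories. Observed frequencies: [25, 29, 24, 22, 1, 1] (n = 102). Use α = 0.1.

Expected = 17 each. χ² = Σ(O-E)²/E = 46.706. df = 5, critical value = 9.236. Reject H₀.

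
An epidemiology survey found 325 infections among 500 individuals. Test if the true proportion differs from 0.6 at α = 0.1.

p̂ = 0.65, p₀ = 0.6. z = (p̂ - p₀)/√(p₀(1-p₀)/n) = 2.282. Critical: ±1.645. Reject H₀.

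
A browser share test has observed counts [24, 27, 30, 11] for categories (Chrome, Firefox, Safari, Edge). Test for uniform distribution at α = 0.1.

Expected = 23 each. χ² = Σ(O-E)²/E = 9.13. df = 3, critical value = 6.251. Reject H₀.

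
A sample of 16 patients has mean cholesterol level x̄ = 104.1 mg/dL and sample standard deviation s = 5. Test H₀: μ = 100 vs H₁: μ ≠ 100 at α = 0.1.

t = (x̄ - μ₀)/(s/√n) = (104.1 - 100)/(5/√16) = 3.28. df = 15, critical t = ±1.753. Reject H₀.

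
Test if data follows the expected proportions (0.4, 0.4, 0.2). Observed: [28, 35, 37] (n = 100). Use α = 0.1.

Expected: [40.0, 40.0, 20.0]. χ² = 18.675. df = 2, critical = 4.605. Reject H₀.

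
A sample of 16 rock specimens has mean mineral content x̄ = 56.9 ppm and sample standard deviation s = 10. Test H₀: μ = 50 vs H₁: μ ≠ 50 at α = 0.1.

t = (x̄ - μ₀)/(s/√n) = (56.9 - 50)/(10/√16) = 2.76. df = 15, critical t = ±1.753. Reject H₀.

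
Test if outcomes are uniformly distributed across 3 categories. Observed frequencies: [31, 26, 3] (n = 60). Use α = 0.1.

Expected = 20 each. χ² = Σ(O-E)²/E = 22.3. df = 2, critical value = 4.605. Reject H₀.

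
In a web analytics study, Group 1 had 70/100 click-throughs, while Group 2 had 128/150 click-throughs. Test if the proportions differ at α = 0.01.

p̂₁ = 0.7, p̂₂ = 0.853, pooled p̂ = 0.792. z = -2.926. Critical: ±2.576. Reject H₀.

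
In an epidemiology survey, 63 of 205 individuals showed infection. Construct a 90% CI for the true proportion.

p̂ = 0.307. CI = p̂ ± z*√(p̂(1-p̂)/n) = (0.254, 0.36)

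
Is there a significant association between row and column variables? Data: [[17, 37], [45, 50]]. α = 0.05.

χ² = 3.577. df = 1, critical = 3.841. Fail to reject H₀. No evidence of dependence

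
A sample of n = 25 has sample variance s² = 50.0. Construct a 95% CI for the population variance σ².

df = 24. χ²_{0.025} = 39.364, χ²_{0.975} = 12.401. CI for σ² = ((n-1)s²/χ²_{α/2}, (n-1)s²/χ²_{1-α/2}) = (24·50.0/39.364, 24·50.0/12.401) = (30.48, 96.77)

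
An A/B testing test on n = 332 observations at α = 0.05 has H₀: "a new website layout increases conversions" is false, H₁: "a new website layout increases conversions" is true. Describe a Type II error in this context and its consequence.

Type II error: failing to reject H₀ when it is false — concluding that a new website layout increases conversions is not supported when in fact it is. Consequence: discarding a layout that would have improved conversions — lost revenue.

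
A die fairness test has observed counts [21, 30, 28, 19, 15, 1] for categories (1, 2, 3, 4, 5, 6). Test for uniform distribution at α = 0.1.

Expected = 19 each. χ² = Σ(O-E)²/E = 28.737. df = 5, critical value = 9.236. Reject H₀.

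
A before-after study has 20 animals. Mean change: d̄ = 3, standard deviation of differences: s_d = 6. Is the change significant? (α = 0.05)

t = d̄/(s_d/√n) = 3/(6/√20) = 2.236. df = 19, critical t = ±2.093. Reject H₀.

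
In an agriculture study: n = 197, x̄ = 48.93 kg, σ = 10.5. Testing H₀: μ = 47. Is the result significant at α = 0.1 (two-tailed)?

z = (48.93 - 47)/(10.5/√197) = 2.58. Since |z| > 1.645, significant at α = 0.1.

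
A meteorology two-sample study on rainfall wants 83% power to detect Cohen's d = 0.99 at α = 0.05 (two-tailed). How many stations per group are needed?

z_{α/2} = 1.96, z_β = Φ⁻¹(0.83) = 0.954. For large effect (d = 0.99): n per group = 2(z_{α/2} + z_β)²/d² = 2(1.96 + 0.954)²/0.99² = 17.3 → 18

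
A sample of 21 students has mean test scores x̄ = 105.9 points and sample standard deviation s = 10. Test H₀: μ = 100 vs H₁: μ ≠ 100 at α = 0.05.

t = (x̄ - μ₀)/(s/√n) = (105.9 - 100)/(10/√21) = 2.704. df = 20, critical t = ±2.086. Reject H₀.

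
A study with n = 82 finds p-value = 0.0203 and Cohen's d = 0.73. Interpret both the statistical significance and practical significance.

Statistically significant (p = 0.0203 < 0.05). Cohen's d = 0.73 indicates a medium effect size. Both statistical and practical significance should be considered.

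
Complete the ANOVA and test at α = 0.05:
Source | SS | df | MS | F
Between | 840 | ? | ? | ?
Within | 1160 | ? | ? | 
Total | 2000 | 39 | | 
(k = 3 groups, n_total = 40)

df_between = 2, df_within = 37. MS_between = 420.0, MS_within = 31.35. F = 13.397, F_crit ≈ 3.252. Reject H₀.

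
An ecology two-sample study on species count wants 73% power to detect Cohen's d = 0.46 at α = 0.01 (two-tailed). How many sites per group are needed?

z_{α/2} = 2.576, z_β = Φ⁻¹(0.73) = 0.613. For small effect (d = 0.46): n per group = 2(z_{α/2} + z_β)²/d² = 2(2.576 + 0.613)²/0.46² = 96.1 → 97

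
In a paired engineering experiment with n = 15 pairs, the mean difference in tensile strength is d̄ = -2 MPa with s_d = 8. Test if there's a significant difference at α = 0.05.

t = d̄/(s_d/√n) = -2/(8/√15) = -0.968. df = 14, critical t = ±2.145. Fail to reject H₀.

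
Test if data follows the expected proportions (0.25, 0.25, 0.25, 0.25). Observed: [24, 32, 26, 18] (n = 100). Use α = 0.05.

Expected: [25.0, 25.0, 25.0, 25.0]. χ² = 4.0. df = 3, critical = 7.815. Fail to reject H₀.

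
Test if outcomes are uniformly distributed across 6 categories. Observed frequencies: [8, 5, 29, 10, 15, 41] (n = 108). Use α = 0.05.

Expected = 18 each. χ² = Σ(O-E)²/E = 55.111. df = 5, critical value = 11.07. Reject H₀.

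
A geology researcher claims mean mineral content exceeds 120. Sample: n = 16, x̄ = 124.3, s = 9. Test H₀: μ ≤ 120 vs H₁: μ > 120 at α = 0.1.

t = (124.3 - 120)/(9/√16) = 1.911, df = 15. Critical t = 1.341. Reject H₀.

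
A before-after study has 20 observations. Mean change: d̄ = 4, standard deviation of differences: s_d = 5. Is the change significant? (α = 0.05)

t = d̄/(s_d/√n) = 4/(5/√20) = 3.578. df = 19, critical t = ±2.093. Reject H₀.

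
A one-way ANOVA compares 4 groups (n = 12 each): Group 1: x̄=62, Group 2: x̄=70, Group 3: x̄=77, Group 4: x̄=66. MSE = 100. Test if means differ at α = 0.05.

Grand mean = 68.75. SS_between = 1473.0, MS_between = 491.0. F = 4.91, F_crit ≈ 2.816. Reject H₀.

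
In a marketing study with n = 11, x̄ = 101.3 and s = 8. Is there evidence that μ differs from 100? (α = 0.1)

t = (x̄ - μ₀)/(s/√n) = (101.3 - 100)/(8/√11) = 0.539. df = 10, critical t = ±1.812. Fail to reject H₀.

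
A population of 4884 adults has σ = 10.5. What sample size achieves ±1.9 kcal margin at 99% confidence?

Without FPC: n₀ = (2.576×10.5/1.9)² = 202.658. With FPC: n = n₀N/(n₀+N-1) = 194.6 → n = 195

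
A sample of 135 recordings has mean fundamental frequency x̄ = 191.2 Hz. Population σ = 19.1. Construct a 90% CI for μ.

CI = x̄ ± z*(σ/√n) = 191.2 ± 1.645(19.1/√135) = 191.2 ± 2.7 = (188.5, 193.9)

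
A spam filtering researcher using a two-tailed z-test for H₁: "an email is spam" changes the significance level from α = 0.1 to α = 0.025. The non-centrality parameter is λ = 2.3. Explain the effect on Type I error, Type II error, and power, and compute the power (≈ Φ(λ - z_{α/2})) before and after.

Decreasing α from 0.1 to 0.025:
• Type I error rate decreases (α is the Type I rate by definition).
• Critical value moves from z_{α/2} = 1.645 to 2.241, so power = Φ(λ - z_{α/2}) goes from Φ(2.3 - 1.645) = 0.744 to Φ(2.3 - 2.241) = 0.524.
• Type II error rate β = 1 - power therefore increases (0.256 → 0.476).
Appropriate when false positives are costly — here, a legitimate email is sent to the spam folder and the user misses it.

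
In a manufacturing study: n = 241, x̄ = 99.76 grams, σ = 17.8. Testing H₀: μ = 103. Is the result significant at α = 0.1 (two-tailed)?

z = (99.76 - 103)/(17.8/√241) = -2.826. Since |z| > 1.645, significant at α = 0.1.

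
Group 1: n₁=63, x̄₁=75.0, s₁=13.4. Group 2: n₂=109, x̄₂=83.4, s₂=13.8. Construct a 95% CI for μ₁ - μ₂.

Difference = -8.4. SE = √(13.4²/63 + 13.8²/109) = 2.144. CI = (-12.6, -4.2)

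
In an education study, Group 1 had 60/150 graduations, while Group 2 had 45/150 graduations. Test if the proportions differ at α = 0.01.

p̂₁ = 0.4, p̂₂ = 0.3, pooled p̂ = 0.35. z = 1.816. Critical: ±2.576. Fail to reject H₀.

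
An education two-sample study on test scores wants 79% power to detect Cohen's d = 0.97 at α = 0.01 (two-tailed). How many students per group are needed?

z_{α/2} = 2.576, z_β = Φ⁻¹(0.79) = 0.806. For large effect (d = 0.97): n per group = 2(z_{α/2} + z_β)²/d² = 2(2.576 + 0.806)²/0.97² = 24.3 → 25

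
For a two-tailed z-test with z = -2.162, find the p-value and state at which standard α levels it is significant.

p = 2·P(Z > |-2.162|) = 2·(1 - Φ(2.162)) ≈ 0.0306. Significant at α = 0.1; Significant at α = 0.05.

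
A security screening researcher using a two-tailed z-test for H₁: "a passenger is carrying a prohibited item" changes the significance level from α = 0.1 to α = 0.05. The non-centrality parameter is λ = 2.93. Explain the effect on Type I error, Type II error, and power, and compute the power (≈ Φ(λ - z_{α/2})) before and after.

Decreasing α from 0.1 to 0.05:
• Type I error rate decreases (α is the Type I rate by definition).
• Critical value moves from z_{α/2} = 1.645 to 1.96, so power = Φ(λ - z_{α/2}) goes from Φ(2.93 - 1.645) = 0.901 to Φ(2.93 - 1.96) = 0.834.
• Type II error rate β = 1 - power therefore increases (0.099 → 0.166).
Appropriate when false positives are costly — here, detaining an innocent passenger — delay and inconvenience.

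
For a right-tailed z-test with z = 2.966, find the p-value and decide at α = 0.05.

p = P(Z > 2.966) = 1 - Φ(2.966) ≈ 0.0015. Since p < 0.05, reject H₀ (significant) at α = 0.05.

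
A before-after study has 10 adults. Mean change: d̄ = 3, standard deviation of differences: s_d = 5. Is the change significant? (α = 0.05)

t = d̄/(s_d/√n) = 3/(5/√10) = 1.897. df = 9, critical t = ±2.262. Fail to reject H₀.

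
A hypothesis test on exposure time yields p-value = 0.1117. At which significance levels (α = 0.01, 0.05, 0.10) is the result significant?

p = 0.1117. Not significant at any of the given levels.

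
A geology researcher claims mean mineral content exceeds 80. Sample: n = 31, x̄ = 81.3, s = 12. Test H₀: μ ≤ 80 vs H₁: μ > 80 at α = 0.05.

t = (81.3 - 80)/(12/√31) = 0.603, df = 30. Critical t = 1.697. Fail to reject H₀.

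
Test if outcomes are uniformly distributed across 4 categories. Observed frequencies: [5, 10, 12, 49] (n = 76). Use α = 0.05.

Expected = 19 each. χ² = Σ(O-E)²/E = 64.526. df = 3, critical value = 7.815. Reject H₀.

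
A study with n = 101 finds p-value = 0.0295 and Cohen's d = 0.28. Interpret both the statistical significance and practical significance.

Statistically significant (p = 0.0295 < 0.05). Cohen's d = 0.28 indicates a small effect size. Both statistical and practical significance should be considered.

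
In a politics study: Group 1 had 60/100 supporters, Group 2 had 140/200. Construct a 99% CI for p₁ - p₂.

p̂₁ = 0.6, p̂₂ = 0.7. Difference = -0.1. CI = (-0.251, 0.051)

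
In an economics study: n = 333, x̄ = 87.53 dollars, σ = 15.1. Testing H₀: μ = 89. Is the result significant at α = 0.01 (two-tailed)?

z = (87.53 - 89)/(15.1/√333) = -1.776. Since |z| ≤ 2.576, not significant at α = 0.01.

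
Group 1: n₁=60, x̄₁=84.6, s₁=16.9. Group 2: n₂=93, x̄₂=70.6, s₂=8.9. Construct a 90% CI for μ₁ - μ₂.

Difference = 14.0. SE = √(16.9²/60 + 8.9²/93) = 2.369. CI = (10.1, 17.9)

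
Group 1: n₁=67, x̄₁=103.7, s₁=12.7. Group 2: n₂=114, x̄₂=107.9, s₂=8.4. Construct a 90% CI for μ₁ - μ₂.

Difference = -4.2. SE = √(12.7²/67 + 8.4²/114) = 1.74. CI = (-7.06, -1.34)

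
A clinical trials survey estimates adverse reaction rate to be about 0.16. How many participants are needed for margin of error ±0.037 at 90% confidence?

n = z²p(1-p)/E² = 1.645²×0.16×0.84/0.037² = 265.7 → n = 266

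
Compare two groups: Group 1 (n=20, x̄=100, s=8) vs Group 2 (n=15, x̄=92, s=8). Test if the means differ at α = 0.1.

Pooled sp = 8.0. t = 2.928, df = 33. Critical t = ±1.692. Reject H₀.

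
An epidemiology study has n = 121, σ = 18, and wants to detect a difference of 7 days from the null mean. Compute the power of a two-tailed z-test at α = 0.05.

SE = σ/√n = 18/√121 = 1.636. Non-centrality λ = d/SE = 7/1.636 = 4.278. Power ≈ Φ(λ - z_{α/2}) = Φ(4.278 - 1.96) = Φ(2.318) = 0.99.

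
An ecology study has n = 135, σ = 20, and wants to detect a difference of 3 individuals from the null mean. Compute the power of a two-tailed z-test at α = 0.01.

SE = σ/√n = 20/√135 = 1.721. Non-centrality λ = d/SE = 3/1.721 = 1.743. Power ≈ Φ(λ - z_{α/2}) = Φ(1.743 - 2.576) = Φ(-0.833) = 0.202.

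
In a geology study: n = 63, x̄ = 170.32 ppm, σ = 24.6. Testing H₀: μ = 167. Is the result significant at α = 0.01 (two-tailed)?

z = (170.32 - 167)/(24.6/√63) = 1.071. Since |z| ≤ 2.576, not significant at α = 0.01.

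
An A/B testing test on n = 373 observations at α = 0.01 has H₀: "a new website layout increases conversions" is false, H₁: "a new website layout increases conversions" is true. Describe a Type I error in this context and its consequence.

Type I error: rejecting H₀ when it is true — concluding that a new website layout increases conversions when in fact it is not. Consequence: rolling out a layout that doesn't actually help — wasted engineering effort.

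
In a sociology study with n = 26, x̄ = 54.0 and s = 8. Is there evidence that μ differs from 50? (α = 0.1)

t = (x̄ - μ₀)/(s/√n) = (54.0 - 50)/(8/√26) = 2.55. df = 25, critical t = ±1.708. Reject H₀.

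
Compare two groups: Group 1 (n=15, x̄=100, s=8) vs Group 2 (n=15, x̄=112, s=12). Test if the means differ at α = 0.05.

Pooled sp = 10.2. t = -3.223, df = 28. Critical t = ±2.048. Reject H₀.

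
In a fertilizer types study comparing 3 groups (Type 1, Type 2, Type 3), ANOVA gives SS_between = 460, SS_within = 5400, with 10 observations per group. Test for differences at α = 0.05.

df_between = 2, df_within = 27. F = MS_between/MS_within = 230.0/200.0 = 1.15. F_crit ≈ 3.354. Fail to reject H₀.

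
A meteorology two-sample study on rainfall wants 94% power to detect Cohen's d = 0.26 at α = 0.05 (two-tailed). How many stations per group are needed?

z_{α/2} = 1.96, z_β = Φ⁻¹(0.94) = 1.555. For small effect (d = 0.26): n per group = 2(z_{α/2} + z_β)²/d² = 2(1.96 + 1.555)²/0.26² = 365.5 → 366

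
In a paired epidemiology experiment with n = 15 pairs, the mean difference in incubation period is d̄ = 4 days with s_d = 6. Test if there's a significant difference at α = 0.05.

t = d̄/(s_d/√n) = 4/(6/√15) = 2.582. df = 14, critical t = ±2.145. Reject H₀.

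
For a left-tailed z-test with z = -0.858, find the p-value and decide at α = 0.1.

p = P(Z < -0.858) = Φ(-0.858) ≈ 0.1954. Since p ≥ 0.1, fail to reject H₀ (not significant) at α = 0.1.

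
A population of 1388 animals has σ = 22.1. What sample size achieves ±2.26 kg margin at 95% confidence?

Without FPC: n₀ = (1.96×22.1/2.26)² = 367.35. With FPC: n = n₀N/(n₀+N-1) = 290.6 → n = 291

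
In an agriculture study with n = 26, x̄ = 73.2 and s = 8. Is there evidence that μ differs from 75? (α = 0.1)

t = (x̄ - μ₀)/(s/√n) = (73.2 - 75)/(8/√26) = -1.147. df = 25, critical t = ±1.708. Fail to reject H₀.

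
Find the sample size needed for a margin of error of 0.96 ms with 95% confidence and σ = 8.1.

n = (z*σ/E)² = (1.96×8.1/0.96)² = 273.5 → n = 274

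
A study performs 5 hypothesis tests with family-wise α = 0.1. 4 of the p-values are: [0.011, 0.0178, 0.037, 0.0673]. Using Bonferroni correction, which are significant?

Bonferroni α = 0.1/5 = 0.02. Significant p-values: [0.011, 0.0178]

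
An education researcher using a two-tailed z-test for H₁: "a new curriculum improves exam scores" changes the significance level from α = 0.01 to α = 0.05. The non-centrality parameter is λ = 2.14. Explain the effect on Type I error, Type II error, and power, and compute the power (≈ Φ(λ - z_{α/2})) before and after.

Increasing α from 0.01 to 0.05:
• Type I error rate increases (α is the Type I rate by definition).
• Critical value moves from z_{α/2} = 2.576 to 1.96, so power = Φ(λ - z_{α/2}) goes from Φ(2.14 - 2.576) = 0.331 to Φ(2.14 - 1.96) = 0.571.
• Type II error rate β = 1 - power therefore decreases (0.669 → 0.429).
Appropriate when false negatives are costly — here, keeping the old curriculum when the new one would have helped students.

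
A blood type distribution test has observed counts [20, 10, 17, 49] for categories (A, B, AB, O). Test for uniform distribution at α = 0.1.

Expected = 24 each. χ² = Σ(O-E)²/E = 36.917. df = 3, critical value = 6.251. Reject H₀.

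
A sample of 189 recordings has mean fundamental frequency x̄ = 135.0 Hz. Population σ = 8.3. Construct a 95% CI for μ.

CI = x̄ ± z*(σ/√n) = 135.0 ± 1.96(8.3/√189) = 135.0 ± 1.18 = (133.82, 136.18)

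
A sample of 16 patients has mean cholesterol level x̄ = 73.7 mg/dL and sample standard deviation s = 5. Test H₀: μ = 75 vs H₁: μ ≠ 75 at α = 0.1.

t = (x̄ - μ₀)/(s/√n) = (73.7 - 75)/(5/√16) = -1.04. df = 15, critical t = ±1.753. Fail to reject H₀.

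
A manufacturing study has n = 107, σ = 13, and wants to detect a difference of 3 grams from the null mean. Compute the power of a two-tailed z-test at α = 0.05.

SE = σ/√n = 13/√107 = 1.257. Non-centrality λ = d/SE = 3/1.257 = 2.387. Power ≈ Φ(λ - z_{α/2}) = Φ(2.387 - 1.96) = Φ(0.427) = 0.665.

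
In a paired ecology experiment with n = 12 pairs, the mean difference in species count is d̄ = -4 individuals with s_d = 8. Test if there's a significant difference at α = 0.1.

t = d̄/(s_d/√n) = -4/(8/√12) = -1.732. df = 11, critical t = ±1.796. Fail to reject H₀.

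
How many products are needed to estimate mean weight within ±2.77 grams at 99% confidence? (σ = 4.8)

n = (z*σ/E)² = (2.576×4.8/2.77)² = 19.9 → n = 20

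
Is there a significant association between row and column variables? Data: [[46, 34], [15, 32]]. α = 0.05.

χ² = 7.764. df = 1, critical = 3.841. Reject H₀. Variables are dependent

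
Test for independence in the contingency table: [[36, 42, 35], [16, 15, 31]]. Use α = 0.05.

χ² = 6.405. df = 2, critical = 5.991. Reject H₀. Variables are dependent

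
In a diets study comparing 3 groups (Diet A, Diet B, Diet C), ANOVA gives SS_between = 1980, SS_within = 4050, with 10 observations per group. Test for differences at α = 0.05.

df_between = 2, df_within = 27. F = MS_between/MS_within = 990.0/150.0 = 6.6. F_crit ≈ 3.354. Reject H₀. At least one mean differs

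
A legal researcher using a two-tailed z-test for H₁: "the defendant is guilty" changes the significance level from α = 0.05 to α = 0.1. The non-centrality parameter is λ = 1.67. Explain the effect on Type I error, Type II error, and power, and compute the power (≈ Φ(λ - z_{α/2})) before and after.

Increasing α from 0.05 to 0.1:
• Type I error rate increases (α is the Type I rate by definition).
• Critical value moves from z_{α/2} = 1.96 to 1.645, so power = Φ(λ - z_{α/2}) goes from Φ(1.67 - 1.96) = 0.386 to Φ(1.67 - 1.645) = 0.51.
• Type II error rate β = 1 - power therefore decreases (0.614 → 0.49).
Appropriate when false negatives are costly — here, acquitting a guilty person.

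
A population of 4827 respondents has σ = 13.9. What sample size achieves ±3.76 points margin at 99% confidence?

Without FPC: n₀ = (2.576×13.9/3.76)² = 90.687. With FPC: n = n₀N/(n₀+N-1) = 89.03 → n = 90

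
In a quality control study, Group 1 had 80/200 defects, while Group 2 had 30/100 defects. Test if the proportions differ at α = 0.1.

p̂₁ = 0.4, p̂₂ = 0.3, pooled p̂ = 0.367. z = 1.694. Critical: ±1.645. Reject H₀.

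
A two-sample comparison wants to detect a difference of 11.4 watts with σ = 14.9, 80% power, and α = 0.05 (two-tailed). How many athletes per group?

n per group = 2(z_α/2 + z_β)²σ²/d² = 2×(1.96 + 0.84)²×14.9²/11.4² = 26.8 → n = 27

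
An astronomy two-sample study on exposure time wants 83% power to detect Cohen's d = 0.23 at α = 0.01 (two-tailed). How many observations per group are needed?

z_{α/2} = 2.576, z_β = Φ⁻¹(0.83) = 0.954. For small effect (d = 0.23): n per group = 2(z_{α/2} + z_β)²/d² = 2(2.576 + 0.954)²/0.23² = 471.1 → 472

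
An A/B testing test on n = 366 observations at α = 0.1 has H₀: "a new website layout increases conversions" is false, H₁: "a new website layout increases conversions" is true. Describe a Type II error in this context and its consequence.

Type II error: failing to reject H₀ when it is false — concluding that a new website layout increases conversions is not supported when in fact it is. Consequence: discarding a layout that would have improved conversions — lost revenue.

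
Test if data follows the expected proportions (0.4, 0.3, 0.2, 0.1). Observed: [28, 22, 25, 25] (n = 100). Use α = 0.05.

Expected: [40.0, 30.0, 20.0, 10.0]. χ² = 29.483. df = 3, critical = 7.815. Reject H₀.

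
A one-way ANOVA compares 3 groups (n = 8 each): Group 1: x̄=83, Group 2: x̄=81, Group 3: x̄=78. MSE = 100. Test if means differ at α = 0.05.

Grand mean = 80.67. SS_between = 101.33, MS_between = 50.67. F = 0.507, F_crit ≈ 3.467. Fail to reject H₀.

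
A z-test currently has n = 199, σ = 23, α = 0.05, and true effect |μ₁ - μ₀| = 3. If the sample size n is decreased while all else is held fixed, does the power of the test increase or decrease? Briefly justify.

Power decreases: a smaller n inflates the standard error σ/√n, pulling the sampling distribution under H₁ back toward the critical value.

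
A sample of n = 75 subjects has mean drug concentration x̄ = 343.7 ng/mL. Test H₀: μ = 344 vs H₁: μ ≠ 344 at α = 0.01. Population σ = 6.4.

z = (x̄ - μ₀)/(σ/√n) = (343.7 - 344)/(6.4/√75) = -0.406. Critical value: ±2.576. Since |-0.406| ≤ 2.576, Fail to reject H₀.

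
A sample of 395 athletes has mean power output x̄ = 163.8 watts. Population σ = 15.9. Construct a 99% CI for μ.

CI = x̄ ± z*(σ/√n) = 163.8 ± 2.576(15.9/√395) = 163.8 ± 2.06 = (161.74, 165.86)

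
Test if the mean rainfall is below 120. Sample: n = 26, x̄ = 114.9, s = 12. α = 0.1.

t = (114.9 - 120)/(12/√26) = -2.167, df = 25. Critical t = -1.316. Reject H₀.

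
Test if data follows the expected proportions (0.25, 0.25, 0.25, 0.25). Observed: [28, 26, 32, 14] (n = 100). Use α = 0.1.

Expected: [25.0, 25.0, 25.0, 25.0]. χ² = 7.2. df = 3, critical = 6.251. Reject H₀.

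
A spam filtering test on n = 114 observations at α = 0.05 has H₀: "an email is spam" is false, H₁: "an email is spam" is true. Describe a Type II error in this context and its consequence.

Type II error: failing to reject H₀ when it is false — concluding that an email is spam is not supported when in fact it is. Consequence: a spam email lands in the inbox.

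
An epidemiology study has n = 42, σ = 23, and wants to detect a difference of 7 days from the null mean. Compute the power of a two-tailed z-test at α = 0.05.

SE = σ/√n = 23/√42 = 3.549. Non-centrality λ = d/SE = 7/3.549 = 1.972. Power ≈ Φ(λ - z_{α/2}) = Φ(1.972 - 1.96) = Φ(0.012) = 0.505.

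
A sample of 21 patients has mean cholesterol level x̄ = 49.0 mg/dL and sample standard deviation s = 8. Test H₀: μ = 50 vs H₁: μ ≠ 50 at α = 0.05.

t = (x̄ - μ₀)/(s/√n) = (49.0 - 50)/(8/√21) = -0.573. df = 20, critical t = ±2.086. Fail to reject H₀.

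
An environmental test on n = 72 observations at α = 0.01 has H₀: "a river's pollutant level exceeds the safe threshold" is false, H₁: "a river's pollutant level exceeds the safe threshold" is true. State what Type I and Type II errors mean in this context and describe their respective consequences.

Type I (false positive): concluding that a river's pollutant level exceeds the safe threshold when it is not — shutting down a compliant factory unnecessarily. Type II (false negative): failing to conclude that a river's pollutant level exceeds the safe threshold when it is — allowing unsafe pollution to continue. Which is costlier depends on domain priorities and is a judgement call rather than a statistical fact.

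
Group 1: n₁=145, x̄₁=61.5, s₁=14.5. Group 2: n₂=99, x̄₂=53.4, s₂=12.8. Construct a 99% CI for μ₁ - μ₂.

Difference = 8.1. SE = √(14.5²/145 + 12.8²/99) = 1.762. CI = (3.56, 12.64)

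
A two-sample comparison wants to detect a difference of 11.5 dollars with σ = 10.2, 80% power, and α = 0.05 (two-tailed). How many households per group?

n per group = 2(z_α/2 + z_β)²σ²/d² = 2×(1.96 + 0.84)²×10.2²/11.5² = 12.3 → n = 13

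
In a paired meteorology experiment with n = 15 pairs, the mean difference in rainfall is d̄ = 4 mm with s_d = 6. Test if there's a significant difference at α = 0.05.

t = d̄/(s_d/√n) = 4/(6/√15) = 2.582. df = 14, critical t = ±2.145. Reject H₀.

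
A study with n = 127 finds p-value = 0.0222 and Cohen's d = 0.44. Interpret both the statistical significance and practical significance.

Statistically significant (p = 0.0222 < 0.05). Cohen's d = 0.44 indicates a small effect size. Both statistical and practical significance should be considered.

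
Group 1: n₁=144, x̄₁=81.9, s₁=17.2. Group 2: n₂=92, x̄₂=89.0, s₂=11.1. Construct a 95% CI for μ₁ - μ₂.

Difference = -7.1. SE = √(17.2²/144 + 11.1²/92) = 1.842. CI = (-10.71, -3.49)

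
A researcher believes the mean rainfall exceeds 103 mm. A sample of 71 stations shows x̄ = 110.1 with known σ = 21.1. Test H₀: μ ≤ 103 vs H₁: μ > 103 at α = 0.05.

z = 2.835. Critical value: 1.645. Reject H₀.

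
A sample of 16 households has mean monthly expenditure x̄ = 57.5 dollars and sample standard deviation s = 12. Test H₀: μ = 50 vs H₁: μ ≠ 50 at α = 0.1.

t = (x̄ - μ₀)/(s/√n) = (57.5 - 50)/(12/√16) = 2.5. df = 15, critical t = ±1.753. Reject H₀.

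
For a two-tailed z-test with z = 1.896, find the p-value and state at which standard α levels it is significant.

p = 2·P(Z > |1.896|) = 2·(1 - Φ(1.896)) ≈ 0.058. Significant at α = 0.1.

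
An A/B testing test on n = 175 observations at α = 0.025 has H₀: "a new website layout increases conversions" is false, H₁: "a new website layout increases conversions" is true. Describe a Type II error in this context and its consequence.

Type II error: failing to reject H₀ when it is false — concluding that a new website layout increases conversions is not supported when in fact it is. Consequence: discarding a layout that would have improved conversions — lost revenue.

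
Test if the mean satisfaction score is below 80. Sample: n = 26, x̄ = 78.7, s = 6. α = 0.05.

t = (78.7 - 80)/(6/√26) = -1.105, df = 25. Critical t = -1.708. Fail to reject H₀.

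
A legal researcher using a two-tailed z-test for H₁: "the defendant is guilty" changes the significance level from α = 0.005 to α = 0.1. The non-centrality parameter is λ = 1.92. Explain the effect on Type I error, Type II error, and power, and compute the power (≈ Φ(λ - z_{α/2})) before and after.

Increasing α from 0.005 to 0.1:
• Type I error rate increases (α is the Type I rate by definition).
• Critical value moves from z_{α/2} = 2.807 to 1.645, so power = Φ(λ - z_{α/2}) goes from Φ(1.92 - 2.807) = 0.188 to Φ(1.92 - 1.645) = 0.608.
• Type II error rate β = 1 - power therefore decreases (0.812 → 0.392).
Appropriate when false negatives are costly — here, acquitting a guilty person.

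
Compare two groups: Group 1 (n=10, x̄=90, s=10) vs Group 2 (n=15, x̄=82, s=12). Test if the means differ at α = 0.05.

Pooled sp = 11.26. t = 1.74, df = 23. Critical t = ±2.069. Fail to reject H₀.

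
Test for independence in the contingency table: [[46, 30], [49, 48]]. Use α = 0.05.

χ² = 1.725. df = 1, critical = 3.841. Fail to reject H₀. No evidence of dependence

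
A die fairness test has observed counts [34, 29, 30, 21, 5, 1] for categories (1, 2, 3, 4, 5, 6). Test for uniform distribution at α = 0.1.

Expected = 20 each. χ² = Σ(O-E)²/E = 48.2. df = 5, critical value = 9.236. Reject H₀.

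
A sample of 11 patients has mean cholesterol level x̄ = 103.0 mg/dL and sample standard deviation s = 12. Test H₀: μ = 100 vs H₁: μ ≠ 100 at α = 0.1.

t = (x̄ - μ₀)/(s/√n) = (103.0 - 100)/(12/√11) = 0.829. df = 10, critical t = ±1.812. Fail to reject H₀.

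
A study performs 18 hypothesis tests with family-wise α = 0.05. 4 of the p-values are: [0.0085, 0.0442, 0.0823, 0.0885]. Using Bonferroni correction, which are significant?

Bonferroni α = 0.05/18 = 0.00278. None of the given p-values are significant.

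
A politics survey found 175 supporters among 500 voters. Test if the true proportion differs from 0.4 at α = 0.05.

p̂ = 0.35, p₀ = 0.4. z = (p̂ - p₀)/√(p₀(1-p₀)/n) = -2.282. Critical: ±1.96. Reject H₀.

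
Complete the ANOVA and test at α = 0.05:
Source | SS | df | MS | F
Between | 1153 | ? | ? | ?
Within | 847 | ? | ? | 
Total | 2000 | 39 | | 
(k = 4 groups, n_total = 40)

df_between = 3, df_within = 36. MS_between = 384.33, MS_within = 23.53. F = 16.335, F_crit ≈ 2.866. Reject H₀.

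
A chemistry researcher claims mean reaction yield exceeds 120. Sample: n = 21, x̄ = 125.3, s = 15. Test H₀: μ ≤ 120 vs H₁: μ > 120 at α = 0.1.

t = (125.3 - 120)/(15/√21) = 1.619, df = 20. Critical t = 1.325. Reject H₀.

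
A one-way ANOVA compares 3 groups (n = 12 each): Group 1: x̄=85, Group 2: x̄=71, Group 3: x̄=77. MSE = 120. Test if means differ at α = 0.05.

Grand mean = 77.67. SS_between = 1184.0, MS_between = 592.0. F = 4.933, F_crit ≈ 3.285. Reject H₀.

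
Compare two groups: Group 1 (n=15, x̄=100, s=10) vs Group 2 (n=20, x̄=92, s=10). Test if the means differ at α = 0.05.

Pooled sp = 10.0. t = 2.342, df = 33. Critical t = ±2.035. Reject H₀.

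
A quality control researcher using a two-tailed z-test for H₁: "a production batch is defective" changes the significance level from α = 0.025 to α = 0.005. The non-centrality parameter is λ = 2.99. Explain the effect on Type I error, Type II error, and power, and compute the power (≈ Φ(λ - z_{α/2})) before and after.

Decreasing α from 0.025 to 0.005:
• Type I error rate decreases (α is the Type I rate by definition).
• Critical value moves from z_{α/2} = 2.241 to 2.807, so power = Φ(λ - z_{α/2}) goes from Φ(2.99 - 2.241) = 0.773 to Φ(2.99 - 2.807) = 0.573.
• Type II error rate β = 1 - power therefore increases (0.227 → 0.427).
Appropriate when false positives are costly — here, scrapping a good batch — wasted material and cost for no reason.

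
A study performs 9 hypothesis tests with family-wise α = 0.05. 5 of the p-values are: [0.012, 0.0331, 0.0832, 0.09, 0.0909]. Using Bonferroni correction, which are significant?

Bonferroni α = 0.05/9 = 0.00556. None of the given p-values are significant.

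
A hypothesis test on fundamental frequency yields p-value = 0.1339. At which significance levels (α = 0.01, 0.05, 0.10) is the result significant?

p = 0.1339. Not significant at any of the given levels.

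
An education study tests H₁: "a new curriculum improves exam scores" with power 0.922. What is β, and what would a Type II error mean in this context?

β = 1 - power = 1 - 0.922 = 0.078. A Type II error is failing to reject H₀ when H₀ is false (false negative) — here, failing to conclude that a new curriculum improves exam scores when in fact it is true. Consequence: keeping the old curriculum when the new one would have helped students.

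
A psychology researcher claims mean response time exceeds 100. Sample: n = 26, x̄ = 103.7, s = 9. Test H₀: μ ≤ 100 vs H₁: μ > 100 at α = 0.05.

t = (103.7 - 100)/(9/√26) = 2.096, df = 25. Critical t = 1.708. Reject H₀.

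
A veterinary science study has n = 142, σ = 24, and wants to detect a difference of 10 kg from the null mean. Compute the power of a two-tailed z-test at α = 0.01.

SE = σ/√n = 24/√142 = 2.014. Non-centrality λ = d/SE = 10/2.014 = 4.965. Power ≈ Φ(λ - z_{α/2}) = Φ(4.965 - 2.576) = Φ(2.389) = 0.992.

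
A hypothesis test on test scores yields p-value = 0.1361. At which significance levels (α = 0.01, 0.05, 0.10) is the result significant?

p = 0.1361. Not significant at any of the given levels.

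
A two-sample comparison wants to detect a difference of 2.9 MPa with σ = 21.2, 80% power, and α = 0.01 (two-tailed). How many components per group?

n per group = 2(z_α/2 + z_β)²σ²/d² = 2×(2.576 + 0.84)²×21.2²/2.9² = 1247.2 → n = 1248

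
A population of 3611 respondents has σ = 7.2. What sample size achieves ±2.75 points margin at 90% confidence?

Without FPC: n₀ = (1.645×7.2/2.75)² = 18.549. With FPC: n = n₀N/(n₀+N-1) = 18.5 → n = 19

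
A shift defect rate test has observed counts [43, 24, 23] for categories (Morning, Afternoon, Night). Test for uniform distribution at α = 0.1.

Expected = 30 each. χ² = Σ(O-E)²/E = 8.467. df = 2, critical value = 4.605. Reject H₀.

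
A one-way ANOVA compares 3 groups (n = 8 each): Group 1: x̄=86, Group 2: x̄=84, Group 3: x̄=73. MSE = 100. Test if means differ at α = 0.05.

Grand mean = 81.0. SS_between = 784.0, MS_between = 392.0. F = 3.92, F_crit ≈ 3.467. Reject H₀.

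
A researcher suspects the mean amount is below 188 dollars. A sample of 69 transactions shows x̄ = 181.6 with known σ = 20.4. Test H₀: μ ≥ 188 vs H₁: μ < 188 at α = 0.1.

z = -2.606. Critical value: -1.28. Reject H₀.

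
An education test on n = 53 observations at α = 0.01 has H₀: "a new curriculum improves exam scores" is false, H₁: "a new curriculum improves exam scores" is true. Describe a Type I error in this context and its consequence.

Type I error: rejecting H₀ when it is true — concluding that a new curriculum improves exam scores when in fact it is not. Consequence: adopting a curriculum that gives no real benefit — disruption for nothing.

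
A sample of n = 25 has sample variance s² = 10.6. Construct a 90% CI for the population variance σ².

df = 24. χ²_{0.05} = 36.415, χ²_{0.95} = 13.848. CI for σ² = ((n-1)s²/χ²_{α/2}, (n-1)s²/χ²_{1-α/2}) = (24·10.6/36.415, 24·10.6/13.848) = (6.99, 18.37)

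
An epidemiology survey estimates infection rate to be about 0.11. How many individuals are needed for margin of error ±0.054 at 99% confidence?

n = z²p(1-p)/E² = 2.576²×0.11×0.89/0.054² = 222.8 → n = 223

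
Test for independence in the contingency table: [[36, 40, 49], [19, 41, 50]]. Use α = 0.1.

χ² = 4.337. df = 2, critical = 4.605. Fail to reject H₀. No evidence of dependence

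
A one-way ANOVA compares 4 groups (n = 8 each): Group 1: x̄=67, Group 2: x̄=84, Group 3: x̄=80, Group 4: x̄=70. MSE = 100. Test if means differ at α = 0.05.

Grand mean = 75.25. SS_between = 1558.0, MS_between = 519.33. F = 5.193, F_crit ≈ 2.947. Reject H₀.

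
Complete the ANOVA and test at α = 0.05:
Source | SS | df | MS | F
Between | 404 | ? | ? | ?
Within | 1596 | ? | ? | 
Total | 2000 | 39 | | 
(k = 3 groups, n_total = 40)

df_between = 2, df_within = 37. MS_between = 202.0, MS_within = 43.14. F = 4.683, F_crit ≈ 3.252. Reject H₀.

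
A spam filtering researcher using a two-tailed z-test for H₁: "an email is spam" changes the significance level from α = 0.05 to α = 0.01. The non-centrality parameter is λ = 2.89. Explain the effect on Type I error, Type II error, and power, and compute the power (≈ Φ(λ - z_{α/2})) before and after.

Decreasing α from 0.05 to 0.01:
• Type I error rate decreases (α is the Type I rate by definition).
• Critical value moves from z_{α/2} = 1.96 to 2.576, so power = Φ(λ - z_{α/2}) goes from Φ(2.89 - 1.96) = 0.824 to Φ(2.89 - 2.576) = 0.623.
• Type II error rate β = 1 - power therefore increases (0.176 → 0.377).
Appropriate when false positives are costly — here, a legitimate email is sent to the spam folder and the user misses it.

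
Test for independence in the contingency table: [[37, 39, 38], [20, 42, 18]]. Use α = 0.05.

χ² = 6.567. df = 2, critical = 5.991. Reject H₀. Variables are dependent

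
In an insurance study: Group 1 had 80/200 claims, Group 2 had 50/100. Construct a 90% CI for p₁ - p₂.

p̂₁ = 0.4, p̂₂ = 0.5. Difference = -0.1. CI = (-0.2, 0.0)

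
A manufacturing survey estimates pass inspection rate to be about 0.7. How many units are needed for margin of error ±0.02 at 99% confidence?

n = z²p(1-p)/E² = 2.576²×0.7×0.3/0.02² = 3483.8 → n = 3484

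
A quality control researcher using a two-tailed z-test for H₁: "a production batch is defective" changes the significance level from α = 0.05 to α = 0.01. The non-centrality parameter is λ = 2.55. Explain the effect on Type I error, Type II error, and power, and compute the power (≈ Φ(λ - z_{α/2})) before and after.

Decreasing α from 0.05 to 0.01:
• Type I error rate decreases (α is the Type I rate by definition).
• Critical value moves from z_{α/2} = 1.96 to 2.576, so power = Φ(λ - z_{α/2}) goes from Φ(2.55 - 1.96) = 0.722 to Φ(2.55 - 2.576) = 0.49.
• Type II error rate β = 1 - power therefore increases (0.278 → 0.51).
Appropriate when false positives are costly — here, scrapping a good batch — wasted material and cost for no reason.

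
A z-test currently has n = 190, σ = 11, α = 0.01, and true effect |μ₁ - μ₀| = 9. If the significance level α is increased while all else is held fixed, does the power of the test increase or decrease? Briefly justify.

Power increases: a larger α lowers the critical value, so more of the H₁ sampling distribution falls in the rejection region.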